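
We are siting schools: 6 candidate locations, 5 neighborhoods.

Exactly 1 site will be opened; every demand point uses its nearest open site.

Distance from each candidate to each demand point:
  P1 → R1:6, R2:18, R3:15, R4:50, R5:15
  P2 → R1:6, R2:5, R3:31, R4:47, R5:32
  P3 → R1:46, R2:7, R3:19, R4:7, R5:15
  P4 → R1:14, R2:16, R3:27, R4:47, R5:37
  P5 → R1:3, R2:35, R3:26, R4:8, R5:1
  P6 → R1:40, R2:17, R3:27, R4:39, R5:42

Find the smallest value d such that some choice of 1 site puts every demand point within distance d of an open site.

Open {P5}.
  Farthest demand point is R2 at distance 35 (to P5); all others are ≤ 35.
With {P6} the worst case is 42.
With {P3} the worst case is 46.
No size-1 selection achieves below 35.

35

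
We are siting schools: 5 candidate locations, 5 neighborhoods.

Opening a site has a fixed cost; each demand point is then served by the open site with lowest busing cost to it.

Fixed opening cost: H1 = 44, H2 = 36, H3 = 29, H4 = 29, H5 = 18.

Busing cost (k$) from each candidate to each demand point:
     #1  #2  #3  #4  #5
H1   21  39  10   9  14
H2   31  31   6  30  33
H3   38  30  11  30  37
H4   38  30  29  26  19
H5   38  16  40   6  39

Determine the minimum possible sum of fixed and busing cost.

129

Open {H1, H5}: assign each demand point to its cheapest open site.
  #1→H1 21, #2→H5 16, #3→H1 10, #4→H5 6, #5→H1 14
  busing cost 67, fixed 62 → total 129.
Compare {H1}: busing cost 93 + fixed 44 = 137.
Compare {H2, H5}: busing cost 92 + fixed 54 = 146.
Compare {H3, H5}: busing cost 108 + fixed 47 = 155.
All other subsets cost ≥ 137. Minimum total cost: 129.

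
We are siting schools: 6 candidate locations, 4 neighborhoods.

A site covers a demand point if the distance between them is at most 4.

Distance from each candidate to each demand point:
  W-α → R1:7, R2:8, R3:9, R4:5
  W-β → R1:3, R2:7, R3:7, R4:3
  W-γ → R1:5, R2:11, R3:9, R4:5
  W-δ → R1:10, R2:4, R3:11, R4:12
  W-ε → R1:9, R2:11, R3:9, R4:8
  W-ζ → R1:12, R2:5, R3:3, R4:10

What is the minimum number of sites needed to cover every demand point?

3

Coverage sets (demand points within 4 of each site):
  W-α: {}
  W-β: {R1, R4}
  W-γ: {}
  W-δ: {R2}
  W-ε: {}
  W-ζ: {R3}
No 2 sites suffice: every size-2 union leaves at least one demand point uncovered.
But {W-β, W-δ, W-ζ} covers everything, so the minimum is 3.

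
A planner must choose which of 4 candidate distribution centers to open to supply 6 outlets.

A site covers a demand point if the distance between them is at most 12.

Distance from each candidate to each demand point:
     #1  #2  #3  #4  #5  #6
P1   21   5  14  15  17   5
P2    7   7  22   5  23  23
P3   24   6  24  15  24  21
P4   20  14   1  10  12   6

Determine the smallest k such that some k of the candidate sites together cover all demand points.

2

Coverage sets (demand points within 12 of each site):
  P1: {#2, #6}
  P2: {#1, #2, #4}
  P3: {#2}
  P4: {#3, #4, #5, #6}
No single site covers all 6 demand points.
But {P2, P4} covers everything, so the minimum is 2.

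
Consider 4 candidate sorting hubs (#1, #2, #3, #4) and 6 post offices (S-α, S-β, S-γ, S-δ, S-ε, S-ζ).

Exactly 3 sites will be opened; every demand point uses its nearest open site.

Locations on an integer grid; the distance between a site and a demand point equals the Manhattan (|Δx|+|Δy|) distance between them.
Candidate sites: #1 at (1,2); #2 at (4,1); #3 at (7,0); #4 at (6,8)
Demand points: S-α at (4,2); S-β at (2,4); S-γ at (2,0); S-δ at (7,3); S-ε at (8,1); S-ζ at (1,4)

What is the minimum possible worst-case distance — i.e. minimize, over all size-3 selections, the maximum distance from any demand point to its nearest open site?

Open {#1, #2, #3}.
  Farthest demand point is S-β at distance 3 (to #1); all others are ≤ 3.
With {#1, #3, #4} the worst case is 3.
With {#1, #2, #4} the worst case is 5.
No size-3 selection achieves below 3.

3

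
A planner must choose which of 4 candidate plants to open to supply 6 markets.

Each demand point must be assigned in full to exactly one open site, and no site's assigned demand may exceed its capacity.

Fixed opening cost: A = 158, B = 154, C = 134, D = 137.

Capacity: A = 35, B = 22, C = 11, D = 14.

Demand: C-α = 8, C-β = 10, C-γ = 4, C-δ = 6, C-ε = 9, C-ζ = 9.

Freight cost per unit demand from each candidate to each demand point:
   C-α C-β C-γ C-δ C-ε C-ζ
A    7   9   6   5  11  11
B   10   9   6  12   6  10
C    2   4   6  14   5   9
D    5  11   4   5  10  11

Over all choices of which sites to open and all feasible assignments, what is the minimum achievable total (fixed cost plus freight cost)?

Open {A, B}; cheapest assignment that respects the capacities:
  A (cap 35, load 28): C-α, C-β, C-γ, C-δ — cost 8×7 + 10×9 + 4×6 + 6×5 = 200
  B (cap 22, load 18): C-ε, C-ζ — cost 9×6 + 9×10 = 144
  Shipping 344, fixed 312 → total 656.
  Any other capacity-feasible assignment to {A, B} ships for at least 344.
Compare {A, D}: its best feasible assignment gives total 669.
Compare {B, C, D}: its best feasible assignment gives total 703.
Every other set of open sites that can feasibly serve all demand totals ≥ 669 even under its best assignment. Minimum: 656.

656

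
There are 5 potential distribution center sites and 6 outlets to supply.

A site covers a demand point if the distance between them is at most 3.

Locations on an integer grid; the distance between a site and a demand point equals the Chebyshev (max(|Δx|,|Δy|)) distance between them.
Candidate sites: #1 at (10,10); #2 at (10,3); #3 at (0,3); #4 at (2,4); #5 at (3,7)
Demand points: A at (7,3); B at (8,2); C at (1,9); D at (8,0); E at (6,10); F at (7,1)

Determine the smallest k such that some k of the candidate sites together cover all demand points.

Coverage sets (demand points within 3 of each site):
  #1: {}
  #2: {A, B, D, F}
  #3: {}
  #4: {}
  #5: {C, E}
No single site covers all 6 demand points.
But {#2, #5} covers everything, so the minimum is 2.

2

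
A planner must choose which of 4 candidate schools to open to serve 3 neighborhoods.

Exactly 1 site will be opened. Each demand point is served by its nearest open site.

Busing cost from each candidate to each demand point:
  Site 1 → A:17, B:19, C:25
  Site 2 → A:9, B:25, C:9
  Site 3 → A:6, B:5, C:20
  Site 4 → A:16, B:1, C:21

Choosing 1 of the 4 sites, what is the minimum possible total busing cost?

Open {Site 3}.
  A→Site 3 6, B→Site 3 5, C→Site 3 20  ⇒ total 31.
Compare {Site 4}: total 38.
Compare {Site 2}: total 43.
No size-1 selection does better; minimum is 31.

31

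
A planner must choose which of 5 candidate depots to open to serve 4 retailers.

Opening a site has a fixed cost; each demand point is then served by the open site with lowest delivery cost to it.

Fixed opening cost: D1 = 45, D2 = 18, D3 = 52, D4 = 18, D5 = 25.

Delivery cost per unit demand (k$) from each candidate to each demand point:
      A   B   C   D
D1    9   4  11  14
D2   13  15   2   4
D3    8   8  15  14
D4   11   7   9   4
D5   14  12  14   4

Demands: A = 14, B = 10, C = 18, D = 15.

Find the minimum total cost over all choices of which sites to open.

325

Open {D1, D2}: assign each demand point to its cheapest open site.
  A→D1 14×9=126, B→D1 10×4=40, C→D2 18×2=36, D→D2 15×4=60
  delivery cost 262, fixed 63 → total 325.
Compare {D1, D2, D4}: delivery cost 262 + fixed 81 = 343.
Compare {D1, D2, D5}: delivery cost 262 + fixed 88 = 350.
Compare {D2, D4}: delivery cost 320 + fixed 36 = 356.
All other subsets cost ≥ 343. Minimum total cost: 325.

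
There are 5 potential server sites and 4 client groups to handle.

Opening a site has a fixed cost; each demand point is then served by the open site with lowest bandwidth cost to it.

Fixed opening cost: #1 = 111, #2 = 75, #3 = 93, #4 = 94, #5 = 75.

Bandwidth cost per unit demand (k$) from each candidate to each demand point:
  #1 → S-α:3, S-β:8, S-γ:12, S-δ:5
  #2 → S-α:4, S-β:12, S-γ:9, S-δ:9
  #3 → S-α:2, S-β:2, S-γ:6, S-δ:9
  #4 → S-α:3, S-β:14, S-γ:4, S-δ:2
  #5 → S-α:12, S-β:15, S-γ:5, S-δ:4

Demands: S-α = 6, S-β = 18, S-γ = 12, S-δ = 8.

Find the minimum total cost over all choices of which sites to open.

285

Open {#3}: assign each demand point to its cheapest open site.
  S-α→#3 6×2=12, S-β→#3 18×2=36, S-γ→#3 12×6=72, S-δ→#3 8×9=72
  bandwidth cost 192, fixed 93 → total 285.
Compare {#3, #4}: bandwidth cost 112 + fixed 187 = 299.
Compare {#3, #5}: bandwidth cost 140 + fixed 168 = 308.
Compare {#2, #3}: bandwidth cost 192 + fixed 168 = 360.
All other subsets cost ≥ 299. Minimum total cost: 285.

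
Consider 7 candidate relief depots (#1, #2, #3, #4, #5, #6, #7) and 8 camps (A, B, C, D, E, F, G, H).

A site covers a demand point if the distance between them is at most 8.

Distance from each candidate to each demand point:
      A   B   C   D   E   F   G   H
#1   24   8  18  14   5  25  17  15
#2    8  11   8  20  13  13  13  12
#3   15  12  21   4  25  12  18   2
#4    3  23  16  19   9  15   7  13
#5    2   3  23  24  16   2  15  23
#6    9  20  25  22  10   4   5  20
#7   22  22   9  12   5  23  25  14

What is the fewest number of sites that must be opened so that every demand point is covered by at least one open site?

4

Coverage sets (demand points within 8 of each site):
  #1: {B, E}
  #2: {A, C}
  #3: {D, H}
  #4: {A, G}
  #5: {A, B, F}
  #6: {F, G}
  #7: {E}
No 3 sites suffice: every size-3 union leaves at least one demand point uncovered.
But {#1, #2, #3, #6} covers everything, so the minimum is 4.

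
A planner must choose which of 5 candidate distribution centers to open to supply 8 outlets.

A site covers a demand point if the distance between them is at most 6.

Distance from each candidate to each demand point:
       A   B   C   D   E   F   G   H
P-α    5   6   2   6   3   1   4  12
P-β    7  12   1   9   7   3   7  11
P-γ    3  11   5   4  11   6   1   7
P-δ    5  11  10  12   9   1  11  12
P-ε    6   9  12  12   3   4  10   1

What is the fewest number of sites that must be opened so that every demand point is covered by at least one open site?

2

Coverage sets (demand points within 6 of each site):
  P-α: {A, B, C, D, E, F, G}
  P-β: {C, F}
  P-γ: {A, C, D, F, G}
  P-δ: {A, F}
  P-ε: {A, E, F, H}
No single site covers all 8 demand points.
But {P-α, P-ε} covers everything, so the minimum is 2.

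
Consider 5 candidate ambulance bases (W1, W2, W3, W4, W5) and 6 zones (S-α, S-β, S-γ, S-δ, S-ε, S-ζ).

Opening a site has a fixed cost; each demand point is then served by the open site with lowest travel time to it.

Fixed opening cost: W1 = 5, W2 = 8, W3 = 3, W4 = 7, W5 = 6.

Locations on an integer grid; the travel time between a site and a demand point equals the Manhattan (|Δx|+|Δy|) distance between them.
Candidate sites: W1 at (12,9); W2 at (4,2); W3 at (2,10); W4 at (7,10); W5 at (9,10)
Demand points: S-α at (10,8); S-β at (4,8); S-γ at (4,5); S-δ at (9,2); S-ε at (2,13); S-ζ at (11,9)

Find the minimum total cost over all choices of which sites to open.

Open {W1, W2, W3}: assign each demand point to its cheapest open site.
  S-α→W1 3, S-β→W3 4, S-γ→W2 3, S-δ→W2 5, S-ε→W3 3, S-ζ→W1 1
  travel time 19, fixed 16 → total 35.
Compare {W1, W3}: travel time 28 + fixed 8 = 36.
Compare {W3, W5}: travel time 28 + fixed 9 = 37.
Compare {W2, W3, W5}: travel time 21 + fixed 17 = 38.
All other subsets cost ≥ 36. Minimum total cost: 35.

35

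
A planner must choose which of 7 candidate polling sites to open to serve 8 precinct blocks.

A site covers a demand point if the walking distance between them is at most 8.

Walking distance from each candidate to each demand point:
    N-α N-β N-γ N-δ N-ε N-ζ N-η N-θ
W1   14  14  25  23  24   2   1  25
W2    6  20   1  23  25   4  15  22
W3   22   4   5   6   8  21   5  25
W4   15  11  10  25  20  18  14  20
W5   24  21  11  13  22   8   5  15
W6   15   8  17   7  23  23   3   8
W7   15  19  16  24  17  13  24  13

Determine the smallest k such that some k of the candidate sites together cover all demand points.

Coverage sets (demand points within 8 of each site):
  W1: {N-ζ, N-η}
  W2: {N-α, N-γ, N-ζ}
  W3: {N-β, N-γ, N-δ, N-ε, N-η}
  W4: {}
  W5: {N-ζ, N-η}
  W6: {N-β, N-δ, N-η, N-θ}
  W7: {}
No 2 sites suffice: every size-2 union leaves at least one demand point uncovered.
But {W2, W3, W6} covers everything, so the minimum is 3.

3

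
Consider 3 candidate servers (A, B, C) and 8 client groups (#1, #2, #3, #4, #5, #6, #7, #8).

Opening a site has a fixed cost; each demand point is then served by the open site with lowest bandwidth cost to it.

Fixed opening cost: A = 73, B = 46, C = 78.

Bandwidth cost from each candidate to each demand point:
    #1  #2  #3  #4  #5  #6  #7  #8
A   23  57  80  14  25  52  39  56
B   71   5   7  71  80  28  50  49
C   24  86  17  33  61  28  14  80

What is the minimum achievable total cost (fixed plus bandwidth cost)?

Open {A, B}: assign each demand point to its cheapest open site.
  #1→A 23, #2→B 5, #3→B 7, #4→A 14, #5→A 25, #6→B 28, #7→A 39, #8→B 49
  bandwidth cost 190, fixed 119 → total 309.
Compare {B, C}: bandwidth cost 221 + fixed 124 = 345.
Compare {A, B, C}: bandwidth cost 165 + fixed 197 = 362.
Compare {A, C}: bandwidth cost 234 + fixed 151 = 385.
All other subsets cost ≥ 345. Minimum total cost: 309.

309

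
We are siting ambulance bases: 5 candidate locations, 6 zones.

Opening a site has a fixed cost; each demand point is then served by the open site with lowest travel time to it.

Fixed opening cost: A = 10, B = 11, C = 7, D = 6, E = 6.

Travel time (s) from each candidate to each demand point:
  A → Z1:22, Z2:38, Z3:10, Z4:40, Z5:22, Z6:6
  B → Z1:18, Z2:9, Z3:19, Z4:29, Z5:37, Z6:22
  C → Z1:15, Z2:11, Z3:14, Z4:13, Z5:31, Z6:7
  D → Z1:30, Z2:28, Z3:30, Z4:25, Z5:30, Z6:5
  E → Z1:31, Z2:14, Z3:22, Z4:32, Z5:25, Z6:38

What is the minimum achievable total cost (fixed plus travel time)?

Open {A, C}: assign each demand point to its cheapest open site.
  Z1→C 15, Z2→C 11, Z3→A 10, Z4→C 13, Z5→A 22, Z6→A 6
  travel time 77, fixed 17 → total 94.
Compare {C}: travel time 91 + fixed 7 = 98.
Compare {C, E}: travel time 85 + fixed 13 = 98.
Compare {A, C, D}: travel time 76 + fixed 23 = 99.
All other subsets cost ≥ 98. Minimum total cost: 94.

94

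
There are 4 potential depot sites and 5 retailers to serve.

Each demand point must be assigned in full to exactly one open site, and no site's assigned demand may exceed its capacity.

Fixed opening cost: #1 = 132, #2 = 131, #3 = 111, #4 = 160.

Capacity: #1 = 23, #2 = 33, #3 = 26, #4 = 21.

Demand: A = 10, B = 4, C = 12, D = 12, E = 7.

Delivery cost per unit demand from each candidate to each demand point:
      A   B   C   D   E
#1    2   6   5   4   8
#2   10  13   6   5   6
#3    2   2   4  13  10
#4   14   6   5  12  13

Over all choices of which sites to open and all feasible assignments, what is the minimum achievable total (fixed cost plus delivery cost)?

Open {#2, #3}; cheapest assignment that respects the capacities:
  #2 (cap 33, load 19): D, E — cost 12×5 + 7×6 = 102
  #3 (cap 26, load 26): A, B, C — cost 10×2 + 4×2 + 12×4 = 76
  Shipping 178, fixed 242 → total 420.
  Any other capacity-feasible assignment to {#2, #3} ships for at least 178.
Compare {#1, #3}: its best feasible assignment gives total 423.
Compare {#1, #2}: its best feasible assignment gives total 481.
Every other set of open sites that can feasibly serve all demand totals ≥ 423 even under its best assignment. Minimum: 420.

420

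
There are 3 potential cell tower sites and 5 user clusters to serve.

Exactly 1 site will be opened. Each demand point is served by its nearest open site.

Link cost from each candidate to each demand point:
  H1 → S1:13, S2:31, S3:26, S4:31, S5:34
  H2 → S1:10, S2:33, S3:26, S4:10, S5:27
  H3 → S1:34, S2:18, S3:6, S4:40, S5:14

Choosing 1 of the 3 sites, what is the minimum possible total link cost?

106

Open {H2}.
  S1→H2 10, S2→H2 33, S3→H2 26, S4→H2 10, S5→H2 27  ⇒ total 106.
Compare {H3}: total 112.
Compare {H1}: total 135.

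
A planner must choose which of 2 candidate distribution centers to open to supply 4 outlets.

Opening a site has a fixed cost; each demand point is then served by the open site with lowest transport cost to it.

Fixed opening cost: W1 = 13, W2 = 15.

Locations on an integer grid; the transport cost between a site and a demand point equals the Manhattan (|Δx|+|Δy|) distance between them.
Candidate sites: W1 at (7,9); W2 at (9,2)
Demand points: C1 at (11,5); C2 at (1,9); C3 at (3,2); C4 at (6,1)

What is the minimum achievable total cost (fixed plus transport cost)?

Open {W2}: assign each demand point to its cheapest open site.
  C1→W2 5, C2→W2 15, C3→W2 6, C4→W2 4
  transport cost 30, fixed 15 → total 45.
Compare {W1}: transport cost 34 + fixed 13 = 47.
Compare {W1, W2}: transport cost 21 + fixed 28 = 49.

45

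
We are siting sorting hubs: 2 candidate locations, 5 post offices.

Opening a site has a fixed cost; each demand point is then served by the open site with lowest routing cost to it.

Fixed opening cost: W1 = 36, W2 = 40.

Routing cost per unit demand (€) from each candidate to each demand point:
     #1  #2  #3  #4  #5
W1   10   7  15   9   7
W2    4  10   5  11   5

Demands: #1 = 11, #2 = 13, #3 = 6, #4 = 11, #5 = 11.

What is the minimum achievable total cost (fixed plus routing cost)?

395

Open {W1, W2}: assign each demand point to its cheapest open site.
  #1→W2 11×4=44, #2→W1 13×7=91, #3→W2 6×5=30, #4→W1 11×9=99, #5→W2 11×5=55
  routing cost 319, fixed 76 → total 395.
Compare {W2}: routing cost 380 + fixed 40 = 420.
Compare {W1}: routing cost 467 + fixed 36 = 503.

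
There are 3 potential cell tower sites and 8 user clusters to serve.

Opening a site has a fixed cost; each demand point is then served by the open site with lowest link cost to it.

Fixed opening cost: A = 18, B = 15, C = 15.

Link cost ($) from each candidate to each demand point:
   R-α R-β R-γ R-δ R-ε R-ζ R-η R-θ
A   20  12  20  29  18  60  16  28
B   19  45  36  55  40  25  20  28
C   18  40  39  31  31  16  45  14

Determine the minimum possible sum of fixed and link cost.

Open {A, C}: assign each demand point to its cheapest open site.
  R-α→C 18, R-β→A 12, R-γ→A 20, R-δ→A 29, R-ε→A 18, R-ζ→C 16, R-η→A 16, R-θ→C 14
  link cost 143, fixed 33 → total 176.
Compare {A, B, C}: link cost 143 + fixed 48 = 191.
Compare {A, B}: link cost 167 + fixed 33 = 200.
Compare {A}: link cost 203 + fixed 18 = 221.
All other subsets cost ≥ 191. Minimum total cost: 176.

176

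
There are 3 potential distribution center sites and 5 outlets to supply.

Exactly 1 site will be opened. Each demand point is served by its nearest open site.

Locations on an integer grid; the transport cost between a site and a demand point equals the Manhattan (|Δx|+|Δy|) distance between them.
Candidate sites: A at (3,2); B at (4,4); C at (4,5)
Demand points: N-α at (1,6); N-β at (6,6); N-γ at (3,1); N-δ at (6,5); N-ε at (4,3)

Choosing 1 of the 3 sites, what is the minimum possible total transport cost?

Open {C}.
  N-α→C 4, N-β→C 3, N-γ→C 5, N-δ→C 2, N-ε→C 2  ⇒ total 16.
Compare {B}: total 17.
Compare {A}: total 22.

16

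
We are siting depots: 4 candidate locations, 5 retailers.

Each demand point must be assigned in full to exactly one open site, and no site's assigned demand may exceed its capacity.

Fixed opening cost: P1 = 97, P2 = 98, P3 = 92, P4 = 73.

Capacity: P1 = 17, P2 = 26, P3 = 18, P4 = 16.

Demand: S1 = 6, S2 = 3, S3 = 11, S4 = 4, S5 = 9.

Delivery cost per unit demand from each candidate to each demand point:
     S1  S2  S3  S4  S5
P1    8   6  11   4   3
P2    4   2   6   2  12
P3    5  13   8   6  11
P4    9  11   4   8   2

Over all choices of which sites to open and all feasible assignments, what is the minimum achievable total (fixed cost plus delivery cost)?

Open {P2, P4}; cheapest assignment that respects the capacities:
  P2 (cap 26, load 24): S1, S2, S3, S4 — cost 6×4 + 3×2 + 11×6 + 4×2 = 104
  P4 (cap 16, load 9): S5 — cost 9×2 = 18
  Shipping 122, fixed 171 → total 293.
  Any other capacity-feasible assignment to {P2, P4} ships for at least 122.
Compare {P1, P2}: its best feasible assignment gives total 326.
Compare {P3, P4}: its best feasible assignment gives total 366.
Every other set of open sites that can feasibly serve all demand totals ≥ 326 even under its best assignment. Minimum: 293.

293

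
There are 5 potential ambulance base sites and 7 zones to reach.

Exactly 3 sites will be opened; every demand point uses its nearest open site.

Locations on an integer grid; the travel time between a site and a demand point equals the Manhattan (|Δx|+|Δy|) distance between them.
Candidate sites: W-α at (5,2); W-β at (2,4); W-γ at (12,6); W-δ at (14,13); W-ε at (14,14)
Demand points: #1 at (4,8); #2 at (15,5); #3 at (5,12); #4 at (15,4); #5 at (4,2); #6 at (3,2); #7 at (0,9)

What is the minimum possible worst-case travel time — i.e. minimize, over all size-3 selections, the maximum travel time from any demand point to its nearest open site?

10

Open {W-α, W-β, W-γ}.
  Farthest demand point is #3 at travel time 10 (to W-α); all others are ≤ 10.
With {W-α, W-β, W-δ} the worst case is 10.
With {W-β, W-γ, W-δ} the worst case is 10.
No size-3 selection achieves below 10.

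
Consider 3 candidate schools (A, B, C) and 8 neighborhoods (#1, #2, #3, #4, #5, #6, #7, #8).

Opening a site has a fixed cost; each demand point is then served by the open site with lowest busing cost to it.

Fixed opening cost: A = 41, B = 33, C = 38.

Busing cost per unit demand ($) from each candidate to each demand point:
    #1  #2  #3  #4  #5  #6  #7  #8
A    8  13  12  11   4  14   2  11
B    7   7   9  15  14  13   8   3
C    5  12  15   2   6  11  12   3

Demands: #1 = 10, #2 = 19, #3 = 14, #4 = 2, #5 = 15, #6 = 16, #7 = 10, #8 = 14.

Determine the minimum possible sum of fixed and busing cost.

723

Open {A, B, C}: assign each demand point to its cheapest open site.
  #1→C 10×5=50, #2→B 19×7=133, #3→B 14×9=126, #4→C 2×2=4, #5→A 15×4=60, #6→C 16×11=176, #7→A 10×2=20, #8→B 14×3=42
  busing cost 611, fixed 112 → total 723.
Compare {A, B}: busing cost 681 + fixed 74 = 755.
Compare {B, C}: busing cost 701 + fixed 71 = 772.
Compare {A, C}: busing cost 748 + fixed 79 = 827.
All other subsets cost ≥ 755. Minimum total cost: 723.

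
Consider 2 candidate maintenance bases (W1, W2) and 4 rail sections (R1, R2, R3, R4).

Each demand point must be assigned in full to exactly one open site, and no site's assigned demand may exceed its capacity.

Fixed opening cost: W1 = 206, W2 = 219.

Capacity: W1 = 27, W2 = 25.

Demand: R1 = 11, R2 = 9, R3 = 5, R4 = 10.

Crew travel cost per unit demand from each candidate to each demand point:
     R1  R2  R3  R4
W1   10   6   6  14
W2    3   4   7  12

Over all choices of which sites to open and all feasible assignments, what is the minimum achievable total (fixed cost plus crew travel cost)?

662

Open {W1, W2}; cheapest assignment that respects the capacities:
  W1 (cap 27, load 14): R2, R3 — cost 9×6 + 5×6 = 84
  W2 (cap 25, load 21): R1, R4 — cost 11×3 + 10×12 = 153
  Shipping 237, fixed 425 → total 662.
  Any other capacity-feasible assignment to {W1, W2} ships for at least 237.
Total demand is 35 and no other set of sites has combined capacity ≥ 35, so {W1, W2} is the only feasible choice of open sites. Minimum: 662.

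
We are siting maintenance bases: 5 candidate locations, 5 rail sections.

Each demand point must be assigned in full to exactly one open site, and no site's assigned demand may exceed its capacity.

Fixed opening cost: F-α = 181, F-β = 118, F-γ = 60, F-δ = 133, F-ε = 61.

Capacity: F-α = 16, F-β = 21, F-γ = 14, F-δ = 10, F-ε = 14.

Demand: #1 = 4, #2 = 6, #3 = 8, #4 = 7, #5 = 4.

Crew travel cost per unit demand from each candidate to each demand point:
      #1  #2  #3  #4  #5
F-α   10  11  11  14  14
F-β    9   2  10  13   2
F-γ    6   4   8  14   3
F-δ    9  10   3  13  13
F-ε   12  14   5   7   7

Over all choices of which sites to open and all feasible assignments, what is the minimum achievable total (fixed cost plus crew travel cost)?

366

Open {F-β, F-ε}; cheapest assignment that respects the capacities:
  F-β (cap 21, load 21): #1, #2, #4, #5 — cost 4×9 + 6×2 + 7×13 + 4×2 = 147
  F-ε (cap 14, load 8): #3 — cost 8×5 = 40
  Shipping 187, fixed 179 → total 366.
  Any other capacity-feasible assignment to {F-β, F-ε} ships for at least 187.
Compare {F-β, F-γ}: its best feasible assignment gives total 377.
Compare {F-γ, F-δ, F-ε}: its best feasible assignment gives total 387.
Every other set of open sites that can feasibly serve all demand totals ≥ 377 even under its best assignment. Minimum: 366.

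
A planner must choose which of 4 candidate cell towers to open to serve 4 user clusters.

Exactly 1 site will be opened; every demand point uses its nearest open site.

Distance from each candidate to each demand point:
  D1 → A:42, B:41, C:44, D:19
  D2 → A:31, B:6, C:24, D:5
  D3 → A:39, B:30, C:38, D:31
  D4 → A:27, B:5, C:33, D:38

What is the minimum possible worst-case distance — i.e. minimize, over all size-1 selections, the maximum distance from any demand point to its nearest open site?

31

Open {D2}.
  Farthest demand point is A at distance 31 (to D2); all others are ≤ 31.
With {D4} the worst case is 38.
With {D3} the worst case is 39.
No size-1 selection achieves below 31.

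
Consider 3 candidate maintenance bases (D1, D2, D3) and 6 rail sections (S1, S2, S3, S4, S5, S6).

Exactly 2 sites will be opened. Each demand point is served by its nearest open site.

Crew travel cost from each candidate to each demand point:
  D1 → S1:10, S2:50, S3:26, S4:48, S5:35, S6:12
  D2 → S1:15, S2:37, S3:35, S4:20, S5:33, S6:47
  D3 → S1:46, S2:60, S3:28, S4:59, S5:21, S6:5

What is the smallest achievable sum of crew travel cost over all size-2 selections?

126

Open {D2, D3}.
  S1→D2 15, S2→D2 37, S3→D3 28, S4→D2 20, S5→D3 21, S6→D3 5  ⇒ total 126.
Compare {D1, D2}: total 138.
Compare {D1, D3}: total 160.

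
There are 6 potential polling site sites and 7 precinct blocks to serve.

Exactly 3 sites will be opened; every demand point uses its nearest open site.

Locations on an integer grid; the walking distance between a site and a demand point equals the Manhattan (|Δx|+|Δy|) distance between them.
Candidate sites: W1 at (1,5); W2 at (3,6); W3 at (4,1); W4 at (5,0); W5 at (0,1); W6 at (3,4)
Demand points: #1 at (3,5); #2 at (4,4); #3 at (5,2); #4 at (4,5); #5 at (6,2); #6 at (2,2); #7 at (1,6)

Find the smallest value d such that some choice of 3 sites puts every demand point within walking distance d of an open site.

3

Open {W1, W2, W3}.
  Farthest demand point is #2 at walking distance 3 (to W2); all others are ≤ 3.
With {W1, W3, W4} the worst case is 3.
With {W1, W3, W5} the worst case is 3.
No size-3 selection achieves below 3.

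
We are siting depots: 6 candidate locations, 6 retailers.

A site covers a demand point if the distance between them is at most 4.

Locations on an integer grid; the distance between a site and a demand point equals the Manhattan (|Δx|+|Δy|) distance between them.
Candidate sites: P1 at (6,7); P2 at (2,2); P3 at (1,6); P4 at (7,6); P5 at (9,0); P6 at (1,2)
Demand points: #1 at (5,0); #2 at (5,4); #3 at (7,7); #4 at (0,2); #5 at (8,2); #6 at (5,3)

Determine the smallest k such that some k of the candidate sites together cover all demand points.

3

Coverage sets (demand points within 4 of each site):
  P1: {#2, #3}
  P2: {#4, #6}
  P3: {}
  P4: {#2, #3}
  P5: {#1, #5}
  P6: {#4}
No 2 sites suffice: every size-2 union leaves at least one demand point uncovered.
But {P1, P2, P5} covers everything, so the minimum is 3.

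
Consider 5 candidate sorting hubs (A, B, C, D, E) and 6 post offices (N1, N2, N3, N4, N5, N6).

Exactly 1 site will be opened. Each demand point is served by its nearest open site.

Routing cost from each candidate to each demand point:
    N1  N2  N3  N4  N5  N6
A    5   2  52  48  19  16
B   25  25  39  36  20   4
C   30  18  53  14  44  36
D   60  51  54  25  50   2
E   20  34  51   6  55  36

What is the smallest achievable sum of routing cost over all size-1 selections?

Open {A}.
  N1→A 5, N2→A 2, N3→A 52, N4→A 48, N5→A 19, N6→A 16  ⇒ total 142.
Compare {B}: total 149.
Compare {C}: total 195.
No size-1 selection does better; minimum is 142.

142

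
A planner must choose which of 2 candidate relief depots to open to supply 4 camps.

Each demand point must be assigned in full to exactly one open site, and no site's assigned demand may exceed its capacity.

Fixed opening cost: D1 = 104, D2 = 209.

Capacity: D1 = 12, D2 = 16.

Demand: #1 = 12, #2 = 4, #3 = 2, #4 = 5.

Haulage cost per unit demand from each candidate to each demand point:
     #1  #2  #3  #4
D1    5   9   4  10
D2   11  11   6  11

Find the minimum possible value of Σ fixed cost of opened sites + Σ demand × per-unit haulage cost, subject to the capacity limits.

Open {D1, D2}; cheapest assignment that respects the capacities:
  D1 (cap 12, load 12): #1 — cost 12×5 = 60
  D2 (cap 16, load 11): #2, #3, #4 — cost 4×11 + 2×6 + 5×11 = 111
  Shipping 171, fixed 313 → total 484.
  Any other capacity-feasible assignment to {D1, D2} ships for at least 171.
Total demand is 23 and no other set of sites has combined capacity ≥ 23, so {D1, D2} is the only feasible choice of open sites. Minimum: 484.

484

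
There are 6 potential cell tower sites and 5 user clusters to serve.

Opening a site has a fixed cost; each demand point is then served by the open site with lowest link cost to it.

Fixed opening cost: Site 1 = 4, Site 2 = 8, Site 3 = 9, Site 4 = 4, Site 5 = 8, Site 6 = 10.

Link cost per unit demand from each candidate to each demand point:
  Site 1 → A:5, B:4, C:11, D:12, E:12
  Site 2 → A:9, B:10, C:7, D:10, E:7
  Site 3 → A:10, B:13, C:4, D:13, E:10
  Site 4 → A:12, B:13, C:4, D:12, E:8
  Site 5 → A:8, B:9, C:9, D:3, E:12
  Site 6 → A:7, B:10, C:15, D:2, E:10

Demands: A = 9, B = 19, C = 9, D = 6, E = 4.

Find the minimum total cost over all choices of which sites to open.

219

Open {Site 1, Site 4, Site 6}: assign each demand point to its cheapest open site.
  A→Site 1 9×5=45, B→Site 1 19×4=76, C→Site 4 9×4=36, D→Site 6 6×2=12, E→Site 4 4×8=32
  link cost 201, fixed 18 → total 219.
Compare {Site 1, Site 4, Site 5}: link cost 207 + fixed 16 = 223.
Compare {Site 1, Site 2, Site 4, Site 6}: link cost 197 + fixed 26 = 223.
Compare {Site 1, Site 2, Site 4, Site 5}: link cost 203 + fixed 24 = 227.
All other subsets cost ≥ 223. Minimum total cost: 219.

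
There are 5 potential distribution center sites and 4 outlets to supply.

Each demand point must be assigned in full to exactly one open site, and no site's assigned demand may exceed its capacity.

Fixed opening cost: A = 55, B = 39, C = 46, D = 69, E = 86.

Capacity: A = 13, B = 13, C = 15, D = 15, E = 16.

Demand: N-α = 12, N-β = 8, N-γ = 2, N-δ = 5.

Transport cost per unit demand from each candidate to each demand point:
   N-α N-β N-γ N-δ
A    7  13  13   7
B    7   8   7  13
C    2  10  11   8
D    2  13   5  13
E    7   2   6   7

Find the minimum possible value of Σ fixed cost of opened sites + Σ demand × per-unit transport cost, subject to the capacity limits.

Open {C, E}; cheapest assignment that respects the capacities:
  C (cap 15, load 12): N-α — cost 12×2 = 24
  E (cap 16, load 15): N-β, N-γ, N-δ — cost 8×2 + 2×6 + 5×7 = 63
  Shipping 87, fixed 132 → total 219.
  Any other capacity-feasible assignment to {C, E} ships for at least 87.
Compare {D, E}: its best feasible assignment gives total 240.
Compare {B, C, E}: its best feasible assignment gives total 258.
Every other set of open sites that can feasibly serve all demand totals ≥ 240 even under its best assignment. Minimum: 219.

219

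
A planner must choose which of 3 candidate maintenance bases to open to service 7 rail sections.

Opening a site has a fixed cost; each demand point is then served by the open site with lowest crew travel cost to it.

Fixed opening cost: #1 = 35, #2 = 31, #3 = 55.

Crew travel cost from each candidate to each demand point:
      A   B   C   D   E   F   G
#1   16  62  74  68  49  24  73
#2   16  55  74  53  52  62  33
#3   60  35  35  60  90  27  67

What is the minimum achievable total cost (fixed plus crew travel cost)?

Open {#2, #3}: assign each demand point to its cheapest open site.
  A→#2 16, B→#3 35, C→#3 35, D→#2 53, E→#2 52, F→#3 27, G→#2 33
  crew travel cost 251, fixed 86 → total 337.
Compare {#1, #2, #3}: crew travel cost 245 + fixed 121 = 366.
Compare {#1, #2}: crew travel cost 304 + fixed 66 = 370.
Compare {#2}: crew travel cost 345 + fixed 31 = 376.
All other subsets cost ≥ 366. Minimum total cost: 337.

337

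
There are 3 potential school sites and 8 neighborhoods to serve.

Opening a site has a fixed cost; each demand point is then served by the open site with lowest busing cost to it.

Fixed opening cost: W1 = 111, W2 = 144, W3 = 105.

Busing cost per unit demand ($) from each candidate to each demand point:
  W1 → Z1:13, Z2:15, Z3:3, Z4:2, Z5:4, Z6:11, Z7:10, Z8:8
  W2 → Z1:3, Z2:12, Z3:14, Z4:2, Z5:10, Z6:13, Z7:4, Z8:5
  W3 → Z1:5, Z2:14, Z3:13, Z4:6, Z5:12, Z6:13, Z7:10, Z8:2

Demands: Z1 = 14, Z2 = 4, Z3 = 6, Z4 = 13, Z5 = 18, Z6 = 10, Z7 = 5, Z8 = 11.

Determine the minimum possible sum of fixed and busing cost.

Open {W1, W3}: assign each demand point to its cheapest open site.
  Z1→W3 14×5=70, Z2→W3 4×14=56, Z3→W1 6×3=18, Z4→W1 13×2=26, Z5→W1 18×4=72, Z6→W1 10×11=110, Z7→W1 5×10=50, Z8→W3 11×2=22
  busing cost 424, fixed 216 → total 640.
Compare {W1, W2}: busing cost 391 + fixed 255 = 646.
Compare {W1}: busing cost 606 + fixed 111 = 717.
Compare {W1, W2, W3}: busing cost 358 + fixed 360 = 718.
All other subsets cost ≥ 646. Minimum total cost: 640.

640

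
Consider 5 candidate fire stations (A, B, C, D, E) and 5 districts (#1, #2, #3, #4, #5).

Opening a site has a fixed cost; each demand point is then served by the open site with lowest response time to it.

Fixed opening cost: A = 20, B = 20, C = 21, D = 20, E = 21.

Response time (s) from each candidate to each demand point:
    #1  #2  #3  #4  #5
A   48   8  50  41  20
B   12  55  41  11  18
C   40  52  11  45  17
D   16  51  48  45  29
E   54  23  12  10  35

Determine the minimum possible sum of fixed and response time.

116

Open {B, E}: assign each demand point to its cheapest open site.
  #1→B 12, #2→E 23, #3→E 12, #4→E 10, #5→B 18
  response time 75, fixed 41 → total 116.
Compare {A, B, C}: response time 59 + fixed 61 = 120.
Compare {A, B, E}: response time 60 + fixed 61 = 121.
Compare {A, D, E}: response time 66 + fixed 61 = 127.
All other subsets cost ≥ 120. Minimum total cost: 116.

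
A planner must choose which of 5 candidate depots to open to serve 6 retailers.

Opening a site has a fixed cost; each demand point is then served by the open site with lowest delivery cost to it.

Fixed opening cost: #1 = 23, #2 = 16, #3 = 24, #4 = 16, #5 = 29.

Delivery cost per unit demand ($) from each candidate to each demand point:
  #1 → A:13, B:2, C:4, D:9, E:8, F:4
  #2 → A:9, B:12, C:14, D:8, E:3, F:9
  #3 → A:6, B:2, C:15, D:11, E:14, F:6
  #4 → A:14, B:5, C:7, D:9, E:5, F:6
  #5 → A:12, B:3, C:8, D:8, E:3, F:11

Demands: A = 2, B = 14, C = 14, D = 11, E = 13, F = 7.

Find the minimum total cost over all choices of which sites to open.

296

Open {#1, #2}: assign each demand point to its cheapest open site.
  A→#2 2×9=18, B→#1 14×2=28, C→#1 14×4=56, D→#2 11×8=88, E→#2 13×3=39, F→#1 7×4=28
  delivery cost 257, fixed 39 → total 296.
Compare {#1, #2, #4}: delivery cost 257 + fixed 55 = 312.
Compare {#1, #2, #3}: delivery cost 251 + fixed 63 = 314.
Compare {#1, #5}: delivery cost 263 + fixed 52 = 315.
All other subsets cost ≥ 312. Minimum total cost: 296.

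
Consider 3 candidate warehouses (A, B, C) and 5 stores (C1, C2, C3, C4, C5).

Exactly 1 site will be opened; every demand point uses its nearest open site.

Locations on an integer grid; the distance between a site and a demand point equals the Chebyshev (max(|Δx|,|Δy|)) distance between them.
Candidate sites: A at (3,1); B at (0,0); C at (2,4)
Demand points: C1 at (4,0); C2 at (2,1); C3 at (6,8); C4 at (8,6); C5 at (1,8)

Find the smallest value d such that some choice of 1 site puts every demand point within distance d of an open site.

Open {C}.
  Farthest demand point is C4 at distance 6 (to C); all others are ≤ 6.
With {A} the worst case is 7.
With {B} the worst case is 8.
No size-1 selection achieves below 6.

6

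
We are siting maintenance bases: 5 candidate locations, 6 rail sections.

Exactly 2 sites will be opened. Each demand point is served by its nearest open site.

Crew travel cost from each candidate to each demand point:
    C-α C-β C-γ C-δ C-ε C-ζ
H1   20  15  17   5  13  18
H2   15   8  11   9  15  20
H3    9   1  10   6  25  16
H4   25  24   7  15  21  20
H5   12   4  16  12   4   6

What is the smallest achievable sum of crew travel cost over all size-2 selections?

Open {H3, H5}.
  C-α→H3 9, C-β→H3 1, C-γ→H3 10, C-δ→H3 6, C-ε→H5 4, C-ζ→H5 6  ⇒ total 36.
Compare {H4, H5}: total 45.
Compare {H2, H5}: total 46.
No size-2 selection does better; minimum is 36.

36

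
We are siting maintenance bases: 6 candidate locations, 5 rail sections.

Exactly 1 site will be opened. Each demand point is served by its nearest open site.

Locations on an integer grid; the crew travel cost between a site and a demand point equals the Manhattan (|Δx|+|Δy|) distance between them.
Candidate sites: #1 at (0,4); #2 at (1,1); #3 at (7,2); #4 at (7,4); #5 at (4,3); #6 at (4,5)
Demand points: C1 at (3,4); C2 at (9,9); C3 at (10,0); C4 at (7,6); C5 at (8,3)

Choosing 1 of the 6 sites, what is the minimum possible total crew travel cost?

22

Open {#4}.
  C1→#4 4, C2→#4 7, C3→#4 7, C4→#4 2, C5→#4 2  ⇒ total 22.
Compare {#3}: total 26.
Compare {#5}: total 32.
No size-1 selection does better; minimum is 22.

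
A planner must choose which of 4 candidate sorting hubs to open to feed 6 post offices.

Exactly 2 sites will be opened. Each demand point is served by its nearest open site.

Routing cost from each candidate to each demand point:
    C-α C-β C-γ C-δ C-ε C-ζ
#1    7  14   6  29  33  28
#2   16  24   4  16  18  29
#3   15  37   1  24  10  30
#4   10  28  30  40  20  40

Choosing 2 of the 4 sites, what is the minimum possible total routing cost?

84

Open {#1, #3}.
  C-α→#1 7, C-β→#1 14, C-γ→#3 1, C-δ→#3 24, C-ε→#3 10, C-ζ→#1 28  ⇒ total 84.
Compare {#1, #2}: total 87.
Compare {#2, #3}: total 95.
No size-2 selection does better; minimum is 84.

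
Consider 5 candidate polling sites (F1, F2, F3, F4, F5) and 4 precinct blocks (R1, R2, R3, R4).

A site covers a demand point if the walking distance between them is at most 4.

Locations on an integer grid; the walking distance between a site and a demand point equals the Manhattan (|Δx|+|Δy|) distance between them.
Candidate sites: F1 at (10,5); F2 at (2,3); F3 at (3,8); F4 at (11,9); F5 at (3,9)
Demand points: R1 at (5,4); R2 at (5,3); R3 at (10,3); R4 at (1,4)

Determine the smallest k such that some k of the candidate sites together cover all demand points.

2

Coverage sets (demand points within 4 of each site):
  F1: {R3}
  F2: {R1, R2, R4}
  F3: {}
  F4: {}
  F5: {}
No single site covers all 4 demand points.
But {F1, F2} covers everything, so the minimum is 2.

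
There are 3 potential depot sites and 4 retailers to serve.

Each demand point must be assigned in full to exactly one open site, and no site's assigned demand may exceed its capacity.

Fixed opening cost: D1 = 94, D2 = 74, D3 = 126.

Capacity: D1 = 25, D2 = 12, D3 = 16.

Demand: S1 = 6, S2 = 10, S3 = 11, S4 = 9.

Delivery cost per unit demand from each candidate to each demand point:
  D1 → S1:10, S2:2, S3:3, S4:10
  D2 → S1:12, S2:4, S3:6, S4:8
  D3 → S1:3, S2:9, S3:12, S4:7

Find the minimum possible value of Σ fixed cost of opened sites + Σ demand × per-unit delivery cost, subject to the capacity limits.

Open {D1, D3}; cheapest assignment that respects the capacities:
  D1 (cap 25, load 21): S2, S3 — cost 10×2 + 11×3 = 53
  D3 (cap 16, load 15): S1, S4 — cost 6×3 + 9×7 = 81
  Shipping 134, fixed 220 → total 354.
  Any other capacity-feasible assignment to {D1, D3} ships for at least 134.
Compare {D1, D2}: its best feasible assignment gives total 404.
Compare {D1, D2, D3}: its best feasible assignment gives total 428.
Every other set of open sites that can feasibly serve all demand totals ≥ 404 even under its best assignment. Minimum: 354.

354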